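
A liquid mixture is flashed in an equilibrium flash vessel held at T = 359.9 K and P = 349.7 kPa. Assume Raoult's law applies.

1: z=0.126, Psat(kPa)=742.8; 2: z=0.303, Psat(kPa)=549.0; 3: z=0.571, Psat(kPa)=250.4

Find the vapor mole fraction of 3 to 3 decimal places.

Raoult's law: Kᵢ = Pᵢˢᵃᵗ/P = Pᵢˢᵃᵗ/349.7.
  K_1 = 742.8/349.7 = 2.12411, K_2 = 549.0/349.7 = 1.56992, K_3 = 250.4/349.7 = 0.71604
Rachford–Rice: g(ψ) = Σ zᵢ(Kᵢ−1)/(1+ψ(Kᵢ−1)) = 0.
g(0) = ΣzᵢKᵢ − 1 = 0.152 and g(1) = 1 − Σzᵢ/Kᵢ = -0.050, so a root lies in (0, 1).
Newton–Raphson from ψ = 0.52:
  ψ = 0.520: g = 0.0324, g' = -0.185 → ψ = 0.695
  ψ = 0.695: g = 0.0013, g' = -0.172 → ψ = 0.702
Converged at ψ = 0.702.
Compositions from xᵢ = zᵢ/(1+ψ(Kᵢ−1)), yᵢ = Kᵢxᵢ:
  1: x = 0.070, y = 0.150
  2: x = 0.216, y = 0.340
  3: x = 0.713, y = 0.511

y_3 = 0.511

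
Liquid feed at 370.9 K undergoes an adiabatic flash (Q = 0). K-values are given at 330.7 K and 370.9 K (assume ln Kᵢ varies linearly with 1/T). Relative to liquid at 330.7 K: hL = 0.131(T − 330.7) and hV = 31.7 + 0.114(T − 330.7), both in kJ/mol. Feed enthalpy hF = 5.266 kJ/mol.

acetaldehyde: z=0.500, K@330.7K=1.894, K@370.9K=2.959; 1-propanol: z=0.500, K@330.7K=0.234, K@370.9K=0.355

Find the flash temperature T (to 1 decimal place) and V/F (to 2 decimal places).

Adiabatic flash: solve Rachford–Rice at each trial T, then check hF = ψ·hV(T) + (1−ψ)·hL(T).
  T = 330.7 K: K = (1.894, 0.234), RR gives ψ = 0.093, H_out = 2.963 kJ/mol
  T = 370.9 K: K = (2.959, 0.355), RR gives ψ = 0.520, H_out = 21.394 kJ/mol
  T = 350.8 K: K = (2.398, 0.292), RR gives ψ = 0.348, H_out = 13.552 kJ/mol
  T = 340.8 K: K = (2.140, 0.262), RR gives ψ = 0.239, H_out = 8.860 kJ/mol
  T = 335.8 K: K = (2.016, 0.248), RR gives ψ = 0.173, H_out = 6.135 kJ/mol
  T = 333.2 K: K = (1.953, 0.241), RR gives ψ = 0.134, H_out = 4.576 kJ/mol
  T = 334.5 K: K = (1.985, 0.244), RR gives ψ = 0.154, H_out = 5.369 kJ/mol
Linear interpolation between T = 333.2 (H_out = 4.576) and T = 334.5 (H_out = 5.369) on hF = 5.266 gives T ≈ 334.3 K, at which ψ = 0.15.

T = 334.3 K, V/F = 0.15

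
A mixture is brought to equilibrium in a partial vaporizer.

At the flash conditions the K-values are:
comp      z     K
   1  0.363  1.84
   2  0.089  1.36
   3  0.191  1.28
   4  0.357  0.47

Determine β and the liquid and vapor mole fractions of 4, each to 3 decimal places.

Let β = V/F and solve Σ zᵢ(Kᵢ−1)/(1+β(Kᵢ−1)) = 0.
Check two-phase: ΣzᵢKᵢ = 1.201 > 1 and Σzᵢ/Kᵢ = 1.172 > 1, so g(0) = 0.201 > 0 and g(1) = -0.172 < 0.
Newton iteration, β⁰ = 0.43:
  β = 0.430: g = 0.0544, g' = -0.327 → β = 0.596
  β = 0.596: g = -0.0013, g' = -0.347 → β = 0.593
Converged at β = 0.593.
Compositions from xᵢ = zᵢ/(1+β(Kᵢ−1)), yᵢ = Kᵢxᵢ:
  1: x = 0.242, y = 0.446
  2: x = 0.073, y = 0.100
  3: x = 0.164, y = 0.210
  4: x = 0.520, y = 0.245

β = 0.593, x_4 = 0.520, y_4 = 0.245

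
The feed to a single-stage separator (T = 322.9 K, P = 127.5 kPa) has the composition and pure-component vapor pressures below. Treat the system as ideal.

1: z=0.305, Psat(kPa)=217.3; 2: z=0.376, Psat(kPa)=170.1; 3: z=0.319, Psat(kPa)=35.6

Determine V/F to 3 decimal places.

Raoult's law: Kᵢ = Pᵢˢᵃᵗ/P = Pᵢˢᵃᵗ/127.5.
  K_1 = 217.3/127.5 = 1.70431, K_2 = 170.1/127.5 = 1.33412, K_3 = 35.6/127.5 = 0.27922
Newton–Raphson from V/F = 0.64:
  V/F = 0.640: g = -0.1753, g' = -0.671 → V/F = 0.379
  V/F = 0.379: g = -0.0353, g' = -0.441 → V/F = 0.299
  V/F = 0.299: g = -0.0014, g' = -0.407 → V/F = 0.295
Converged at V/F = 0.295.

V/F = 0.295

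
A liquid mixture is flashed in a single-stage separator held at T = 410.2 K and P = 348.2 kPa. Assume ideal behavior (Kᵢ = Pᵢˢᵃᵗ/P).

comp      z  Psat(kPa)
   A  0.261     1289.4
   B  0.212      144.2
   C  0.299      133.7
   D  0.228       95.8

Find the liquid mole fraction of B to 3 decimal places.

x_B = 0.230

Raoult's law: Kᵢ = Pᵢˢᵃᵗ/P = Pᵢˢᵃᵗ/348.2.
  K_A = 1289.4/348.2 = 3.70304, K_B = 144.2/348.2 = 0.41413, K_C = 133.7/348.2 = 0.38397, K_D = 95.8/348.2 = 0.27513
Let ψ = V/F and solve Σ zᵢ(Kᵢ−1)/(1+ψ(Kᵢ−1)) = 0.
Check two-phase: ΣzᵢKᵢ = 1.232 > 1 and Σzᵢ/Kᵢ = 2.190 > 1, so g(0) = 0.232 > 0 and g(1) = -1.190 < 0.
Newton iteration, ψ⁰ = 0.37:
  ψ = 0.370: g = -0.2703, g' = -1.009 → ψ = 0.102
  ψ = 0.102: g = 0.0455, g' = -1.522 → ψ = 0.132
  ψ = 0.132: g = 0.0019, g' = -1.402 → ψ = 0.133
Converged at ψ = 0.134.
Compositions from xᵢ = zᵢ/(1+ψ(Kᵢ−1)), yᵢ = Kᵢxᵢ:
  A: x = 0.192, y = 0.710
  B: x = 0.230, y = 0.095
  C: x = 0.326, y = 0.125
  D: x = 0.252, y = 0.069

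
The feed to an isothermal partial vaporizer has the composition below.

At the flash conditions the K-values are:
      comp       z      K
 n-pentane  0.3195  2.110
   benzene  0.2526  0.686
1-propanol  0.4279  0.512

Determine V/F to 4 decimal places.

Rachford–Rice: g(V/F) = Σ zᵢ(Kᵢ−1)/(1+V/F(Kᵢ−1)) = 0.
g(0) = ΣzᵢKᵢ − 1 = 0.0665 and g(1) = 1 − Σzᵢ/Kᵢ = -0.3554, so a root lies in (0, 1).
Newton iteration, V/F⁰ = 0.5:
  V/F = 0.5000: g = -0.14223, g' = -0.3761 → V/F = 0.1219
  V/F = 0.1219: g = 0.00790, g' = -0.4476 → V/F = 0.1395
  V/F = 0.1395: g = 0.00007, g' = -0.4397 → V/F = 0.1397
Converged at V/F = 0.1397.

V/F = 0.1397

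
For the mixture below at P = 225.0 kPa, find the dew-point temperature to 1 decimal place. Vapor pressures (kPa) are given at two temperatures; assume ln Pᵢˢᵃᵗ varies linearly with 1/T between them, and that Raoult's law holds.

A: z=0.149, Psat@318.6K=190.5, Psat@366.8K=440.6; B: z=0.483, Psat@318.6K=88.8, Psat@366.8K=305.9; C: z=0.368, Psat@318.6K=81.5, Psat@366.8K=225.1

T = 355.8 K

Dew-point temperature: Σzᵢ·P/Pᵢˢᵃᵗ(T) = 1. Interpolate ln Pᵢˢᵃᵗ = aᵢ + bᵢ/T.
  T = 318.6 K: ΣzᵢP/Pᵢˢᵃᵗ = 2.4158
  T = 366.8 K: ΣzᵢP/Pᵢˢᵃᵗ = 0.7992
  T = 342.7 K: ΣzᵢP/Pᵢˢᵃᵗ = 1.3335
  T = 354.8 K: ΣzᵢP/Pᵢˢᵃᵗ = 1.0218
  T = 360.8 K: ΣzᵢP/Pᵢˢᵃᵗ = 0.9017
  T = 357.8 K: ΣzᵢP/Pᵢˢᵃᵗ = 0.9594
  T = 356.3 K: ΣzᵢP/Pᵢˢᵃᵗ = 0.9900
Interpolating between 354.8 K and 356.3 K gives T ≈ 355.8 K.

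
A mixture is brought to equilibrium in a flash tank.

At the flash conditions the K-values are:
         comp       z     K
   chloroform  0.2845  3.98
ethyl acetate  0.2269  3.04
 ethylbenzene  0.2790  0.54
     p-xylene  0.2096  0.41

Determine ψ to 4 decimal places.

ψ = 0.7858

Rachford–Rice: g(ψ) = Σ zᵢ(Kᵢ−1)/(1+ψ(Kᵢ−1)) = 0.
Check two-phase: ΣzᵢKᵢ = 2.0587 > 1 and Σzᵢ/Kᵢ = 1.1740 > 1, so g(0) = 1.0587 > 0 and g(1) = -0.1740 < 0.
Newton iteration, ψ⁰ = 0.48:
  ψ = 0.4800: g = 0.24548, g' = -0.9080 → ψ = 0.7503
  ψ = 0.7503: g = 0.02701, g' = -0.7613 → ψ = 0.7858
Converged at ψ = 0.7858.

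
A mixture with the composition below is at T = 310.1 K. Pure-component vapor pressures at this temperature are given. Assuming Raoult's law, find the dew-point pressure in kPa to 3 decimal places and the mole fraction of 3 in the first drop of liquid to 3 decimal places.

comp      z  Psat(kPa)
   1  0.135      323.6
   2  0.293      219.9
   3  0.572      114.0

At the dew point ψ → 1, so Σzᵢ/Kᵢ = 1 with Kᵢ = Pᵢˢᵃᵗ/P ⇒ 1/P = Σzᵢ/Pᵢˢᵃᵗ.
1/P = 0.135/323.6 + 0.293/219.9 + 0.572/114.0 = 0.006767 ⇒ P = 147.773 kPa
xᵢ = zᵢP/Pᵢˢᵃᵗ ⇒ x_3 = 0.572·147.773/114.0 = 0.741

Pdew = 147.773 kPa, x_3 = 0.741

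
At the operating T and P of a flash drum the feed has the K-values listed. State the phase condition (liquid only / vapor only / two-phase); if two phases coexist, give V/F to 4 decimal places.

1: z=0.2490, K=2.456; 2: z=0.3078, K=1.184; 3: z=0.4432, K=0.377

ΣzᵢKᵢ = 1.1431; Σzᵢ/Kᵢ = 1.5369.
Both exceed 1, so a two-phase solution exists.
Let ψ = V/F and solve Σ zᵢ(Kᵢ−1)/(1+ψ(Kᵢ−1)) = 0.
Iterate (Newton) starting at ψ = 0.62:
  ψ = 0.6200: g = -0.20851, g' = -0.6109 → ψ = 0.2787
  ψ = 0.2787: g = -0.02235, g' = -0.5284 → ψ = 0.2364
  ψ = 0.2364: g = 0.00019, g' = -0.5383 → ψ = 0.2367
Converged at ψ = 0.2367.

two-phase, V/F = 0.2367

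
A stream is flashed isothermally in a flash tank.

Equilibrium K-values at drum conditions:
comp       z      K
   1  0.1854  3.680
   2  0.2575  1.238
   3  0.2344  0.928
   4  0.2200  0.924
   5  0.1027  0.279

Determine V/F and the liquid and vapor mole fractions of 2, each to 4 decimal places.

V/F = 0.7974, x_2 = 0.2164, y_2 = 0.2679

Rachford–Rice: g(V/F) = Σ zᵢ(Kᵢ−1)/(1+V/F(Kᵢ−1)) = 0.
g(0) = ΣzᵢKᵢ − 1 = 0.4505 and g(1) = 1 − Σzᵢ/Kᵢ = -0.1172, so a root lies in (0, 1).
Iterate (Newton) starting at V/F = 0.5:
  V/F = 0.5000: g = 0.11643, g' = -0.3881 → V/F = 0.8000
  V/F = 0.8000: g = -0.00117, g' = -0.4459 → V/F = 0.7974
Converged at V/F = 0.7974.
Compositions from xᵢ = zᵢ/(1+V/F(Kᵢ−1)), yᵢ = Kᵢxᵢ:
  1: x = 0.0591, y = 0.2175
  2: x = 0.2164, y = 0.2679
  3: x = 0.2487, y = 0.2308
  4: x = 0.2342, y = 0.2164
  5: x = 0.2416, y = 0.0674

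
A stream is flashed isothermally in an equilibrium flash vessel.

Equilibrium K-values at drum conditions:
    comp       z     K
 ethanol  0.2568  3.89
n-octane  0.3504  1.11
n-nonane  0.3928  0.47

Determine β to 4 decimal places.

β = 0.6045

Rachford–Rice: g(β) = Σ zᵢ(Kᵢ−1)/(1+β(Kᵢ−1)) = 0.
g(0) = ΣzᵢKᵢ − 1 = 0.5725 and g(1) = 1 − Σzᵢ/Kᵢ = -0.2174, so a root lies in (0, 1).
Newton iteration, β⁰ = 0.52:
  β = 0.5200: g = 0.04560, g' = -0.5565 → β = 0.6019
  β = 0.6019: g = 0.00133, g' = -0.5274 → β = 0.6045
Converged at β = 0.6045.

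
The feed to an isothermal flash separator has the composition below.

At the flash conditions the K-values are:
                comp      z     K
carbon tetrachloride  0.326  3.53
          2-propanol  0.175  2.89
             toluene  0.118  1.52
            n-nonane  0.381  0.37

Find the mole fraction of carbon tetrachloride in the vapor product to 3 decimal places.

y_carbon tetrachloride = 0.393

Rachford–Rice: g(β) = Σ zᵢ(Kᵢ−1)/(1+β(Kᵢ−1)) = 0.
g(0) = ΣzᵢKᵢ − 1 = 0.977 and g(1) = 1 − Σzᵢ/Kᵢ = -0.260, so a root lies in (0, 1).
Newton–Raphson from β = 0.5:
  β = 0.500: g = 0.2325, g' = -0.914 → β = 0.754
  β = 0.754: g = 0.0067, g' = -0.918 → β = 0.762
Converged at β = 0.762.
Compositions from xᵢ = zᵢ/(1+β(Kᵢ−1)), yᵢ = Kᵢxᵢ:
  carbon tetrachloride: x = 0.111, y = 0.393
  2-propanol: x = 0.072, y = 0.207
  toluene: x = 0.085, y = 0.128
  n-nonane: x = 0.732, y = 0.271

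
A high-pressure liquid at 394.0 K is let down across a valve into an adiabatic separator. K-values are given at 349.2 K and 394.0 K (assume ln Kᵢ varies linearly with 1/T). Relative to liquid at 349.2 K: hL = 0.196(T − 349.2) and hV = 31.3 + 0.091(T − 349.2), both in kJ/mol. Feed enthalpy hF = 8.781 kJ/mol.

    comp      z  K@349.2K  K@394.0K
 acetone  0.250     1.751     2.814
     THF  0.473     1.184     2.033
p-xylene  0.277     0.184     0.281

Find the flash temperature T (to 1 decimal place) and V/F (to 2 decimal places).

T = 353.2 K, V/F = 0.26

Adiabatic flash: solve Rachford–Rice at each trial T, then check hF = ψ·hV(T) + (1−ψ)·hL(T).
  T = 349.2 K: K = (1.751, 1.184, 0.184), RR gives ψ = 0.139, H_out = 4.343 kJ/mol
  T = 394.0 K: K = (2.814, 2.033, 0.281), RR gives ψ = 0.785, H_out = 29.650 kJ/mol
  T = 371.6 K: K = (2.252, 1.577, 0.230), RR gives ψ = 0.581, H_out = 21.205 kJ/mol
  T = 360.4 K: K = (1.993, 1.373, 0.207), RR gives ψ = 0.416, H_out = 14.739 kJ/mol
  T = 354.8 K: K = (1.870, 1.276, 0.195), RR gives ψ = 0.298, H_out = 10.263 kJ/mol
  T = 352.0 K: K = (1.810, 1.230, 0.190), RR gives ψ = 0.225, H_out = 7.526 kJ/mol
  T = 353.4 K: K = (1.840, 1.253, 0.192), RR gives ψ = 0.263, H_out = 8.944 kJ/mol
Linear interpolation between T = 352.0 (H_out = 7.526) and T = 353.4 (H_out = 8.944) on hF = 8.781 gives T ≈ 353.2 K, at which ψ = 0.26.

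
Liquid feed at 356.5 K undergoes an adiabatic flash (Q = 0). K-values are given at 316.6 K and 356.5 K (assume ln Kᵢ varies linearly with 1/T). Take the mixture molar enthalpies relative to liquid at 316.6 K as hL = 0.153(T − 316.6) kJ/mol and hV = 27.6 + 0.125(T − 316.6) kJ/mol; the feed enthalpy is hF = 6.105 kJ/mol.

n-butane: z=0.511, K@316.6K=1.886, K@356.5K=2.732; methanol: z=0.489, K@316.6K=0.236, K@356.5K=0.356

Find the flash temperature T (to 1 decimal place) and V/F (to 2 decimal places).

Adiabatic flash: solve Rachford–Rice at each trial T, then check hF = ψ·hV(T) + (1−ψ)·hL(T).
  T = 316.6 K: K = (1.886, 0.236), RR gives ψ = 0.117, H_out = 3.227 kJ/mol
  T = 356.5 K: K = (2.732, 0.356), RR gives ψ = 0.511, H_out = 19.641 kJ/mol
  T = 336.6 K: K = (2.296, 0.294), RR gives ψ = 0.346, H_out = 12.417 kJ/mol
  T = 326.6 K: K = (2.087, 0.264), RR gives ψ = 0.245, H_out = 8.213 kJ/mol
  T = 321.6 K: K = (1.986, 0.250), RR gives ψ = 0.185, H_out = 5.847 kJ/mol
  T = 324.1 K: K = (2.036, 0.257), RR gives ψ = 0.216, H_out = 7.057 kJ/mol
  T = 322.9 K: K = (2.012, 0.254), RR gives ψ = 0.201, H_out = 6.484 kJ/mol
Linear interpolation between T = 321.6 (H_out = 5.847) and T = 322.9 (H_out = 6.484) on hF = 6.105 gives T ≈ 322.1 K, at which ψ = 0.19.

T = 322.1 K, V/F = 0.19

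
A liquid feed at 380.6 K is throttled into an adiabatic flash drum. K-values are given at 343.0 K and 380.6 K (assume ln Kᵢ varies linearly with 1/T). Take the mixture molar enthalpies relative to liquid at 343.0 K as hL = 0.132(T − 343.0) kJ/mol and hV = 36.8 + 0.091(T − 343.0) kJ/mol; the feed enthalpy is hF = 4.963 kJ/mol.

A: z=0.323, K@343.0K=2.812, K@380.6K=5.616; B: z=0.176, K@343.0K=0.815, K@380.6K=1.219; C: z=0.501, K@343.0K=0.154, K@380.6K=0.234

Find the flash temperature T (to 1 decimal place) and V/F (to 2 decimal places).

T = 345.2 K, V/F = 0.13

Adiabatic flash: solve Rachford–Rice at each trial T, then check hF = ψ·hV(T) + (1−ψ)·hL(T).
  T = 343.0 K: K = (2.812, 0.815, 0.154), RR gives ψ = 0.099, H_out = 3.658 kJ/mol
  T = 380.6 K: K = (5.616, 1.219, 0.234), RR gives ψ = 0.404, H_out = 19.210 kJ/mol
  T = 361.8 K: K = (4.046, 1.007, 0.192), RR gives ψ = 0.286, H_out = 12.799 kJ/mol
  T = 352.4 K: K = (3.389, 0.909, 0.172), RR gives ψ = 0.207, H_out = 8.769 kJ/mol
  T = 347.7 K: K = (3.091, 0.861, 0.163), RR gives ψ = 0.158, H_out = 6.390 kJ/mol
  T = 345.4 K: K = (2.952, 0.838, 0.159), RR gives ψ = 0.130, H_out = 5.105 kJ/mol
Linear interpolation between T = 343.0 (H_out = 3.658) and T = 345.4 (H_out = 5.105) on hF = 4.963 gives T ≈ 345.2 K, at which ψ = 0.13.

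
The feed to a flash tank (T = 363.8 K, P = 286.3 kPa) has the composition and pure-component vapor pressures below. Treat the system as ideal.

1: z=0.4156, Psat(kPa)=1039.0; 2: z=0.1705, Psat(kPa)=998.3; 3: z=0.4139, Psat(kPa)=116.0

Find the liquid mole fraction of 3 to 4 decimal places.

x_3 = 0.8130

Raoult's law: Kᵢ = Pᵢˢᵃᵗ/P = Pᵢˢᵃᵗ/286.3.
  K_1 = 1039.0/286.3 = 3.629060, K_2 = 998.3/286.3 = 3.486902, K_3 = 116.0/286.3 = 0.405169
Material balance + equilibrium reduce to Σ zᵢ(Kᵢ−1)/(1+V/F(Kᵢ−1)) = 0.
g(0) = ΣzᵢKᵢ − 1 = 1.2705 and g(1) = 1 − Σzᵢ/Kᵢ = -0.1850, so a root lies in (0, 1).
Iterate (Newton) starting at V/F = 0.41:
  V/F = 0.4100: g = 0.41017, g' = -1.1800 → V/F = 0.7576
  V/F = 0.7576: g = 0.06406, g' = -0.9330 → V/F = 0.8263
  V/F = 0.8263: g = -0.00094, g' = -0.9648 → V/F = 0.8253
Converged at V/F = 0.8253.
Compositions from xᵢ = zᵢ/(1+V/F(Kᵢ−1)), yᵢ = Kᵢxᵢ:
  1: x = 0.1311, y = 0.4758
  2: x = 0.0559, y = 0.1948
  3: x = 0.8130, y = 0.3294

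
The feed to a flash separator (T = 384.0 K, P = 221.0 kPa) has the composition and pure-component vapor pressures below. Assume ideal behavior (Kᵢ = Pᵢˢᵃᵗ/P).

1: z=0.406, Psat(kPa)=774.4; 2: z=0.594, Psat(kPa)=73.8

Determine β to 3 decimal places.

Raoult's law: Kᵢ = Pᵢˢᵃᵗ/P = Pᵢˢᵃᵗ/221.0.
  K_1 = 774.4/221.0 = 3.50407, K_2 = 73.8/221.0 = 0.33394
Material balance + equilibrium reduce to Σ zᵢ(Kᵢ−1)/(1+β(Kᵢ−1)) = 0.
Check two-phase: ΣzᵢKᵢ = 1.621 > 1 and Σzᵢ/Kᵢ = 1.895 > 1, so g(0) = 0.621 > 0 and g(1) = -0.895 < 0.
Iterate (Newton) starting at β = 0.32:
  β = 0.320: g = 0.0616, g' = -1.210 → β = 0.371
  β = 0.371: g = 0.0017, g' = -1.149 → β = 0.372
Converged at β = 0.372.

β = 0.372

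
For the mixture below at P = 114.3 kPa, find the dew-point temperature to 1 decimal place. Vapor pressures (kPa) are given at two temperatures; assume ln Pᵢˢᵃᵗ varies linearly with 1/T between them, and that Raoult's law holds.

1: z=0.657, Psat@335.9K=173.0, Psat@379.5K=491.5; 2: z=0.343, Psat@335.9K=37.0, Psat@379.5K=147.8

Dew-point temperature: Σzᵢ·P/Pᵢˢᵃᵗ(T) = 1. Interpolate ln Pᵢˢᵃᵗ = aᵢ + bᵢ/T.
  T = 335.9 K: ΣzᵢP/Pᵢˢᵃᵗ = 1.4937
  T = 379.5 K: ΣzᵢP/Pᵢˢᵃᵗ = 0.4180
  T = 357.7 K: ΣzᵢP/Pᵢˢᵃᵗ = 0.7577
  T = 346.8 K: ΣzᵢP/Pᵢˢᵃᵗ = 1.0516
  T = 352.2 K: ΣzᵢP/Pᵢˢᵃᵗ = 0.8916
  T = 349.5 K: ΣzᵢP/Pᵢˢᵃᵗ = 0.9676
  T = 348.1 K: ΣzᵢP/Pᵢˢᵃᵗ = 1.0101
Interpolating between 348.1 K and 349.5 K gives T ≈ 348.4 K.

T = 348.4 K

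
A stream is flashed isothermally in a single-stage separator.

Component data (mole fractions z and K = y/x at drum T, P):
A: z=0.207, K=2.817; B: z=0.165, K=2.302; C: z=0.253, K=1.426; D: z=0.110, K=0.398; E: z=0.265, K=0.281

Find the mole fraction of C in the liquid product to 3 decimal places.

Rachford–Rice: g(ψ) = Σ zᵢ(Kᵢ−1)/(1+ψ(Kᵢ−1)) = 0.
Check two-phase: ΣzᵢKᵢ = 1.442 > 1 and Σzᵢ/Kᵢ = 1.542 > 1, so g(0) = 0.442 > 0 and g(1) = -0.542 < 0.
Newton–Raphson from ψ = 0.5:
  ψ = 0.500: g = 0.0238, g' = -0.737 → ψ = 0.532
Converged at ψ = 0.532.
Compositions from xᵢ = zᵢ/(1+ψ(Kᵢ−1)), yᵢ = Kᵢxᵢ:
  A: x = 0.105, y = 0.296
  B: x = 0.097, y = 0.224
  C: x = 0.206, y = 0.294
  D: x = 0.162, y = 0.064
  E: x = 0.429, y = 0.121

x_C = 0.206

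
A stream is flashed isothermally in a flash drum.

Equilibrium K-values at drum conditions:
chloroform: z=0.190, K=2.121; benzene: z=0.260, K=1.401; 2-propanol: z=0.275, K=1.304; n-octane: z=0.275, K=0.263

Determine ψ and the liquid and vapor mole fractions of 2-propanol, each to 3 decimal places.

Newton iteration, ψ⁰ = 0.5:
  ψ = 0.500: g = -0.0250, g' = -0.521 → ψ = 0.452
  ψ = 0.452: g = -0.0008, g' = -0.491 → ψ = 0.450
Converged at ψ = 0.450.
Compositions from xᵢ = zᵢ/(1+ψ(Kᵢ−1)), yᵢ = Kᵢxᵢ:
  chloroform: x = 0.126, y = 0.268
  benzene: x = 0.220, y = 0.309
  2-propanol: x = 0.242, y = 0.315
  n-octane: x = 0.412, y = 0.108

ψ = 0.450, x_2-propanol = 0.242, y_2-propanol = 0.315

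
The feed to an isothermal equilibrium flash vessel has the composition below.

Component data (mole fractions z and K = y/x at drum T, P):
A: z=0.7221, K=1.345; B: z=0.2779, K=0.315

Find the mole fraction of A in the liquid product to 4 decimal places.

Let ψ = V/F and solve Σ zᵢ(Kᵢ−1)/(1+ψ(Kᵢ−1)) = 0.
Check two-phase: ΣzᵢKᵢ = 1.0588 > 1 and Σzᵢ/Kᵢ = 1.4191 > 1, so g(0) = 0.0588 > 0 and g(1) = -0.4191 < 0.
Binary case is linear: z₁(K₁−1)(1+ψ(K₂−1)) + z₂(K₂−1)(1+ψ(K₁−1)) = 0
⇒ ψ = [z₁(K₁−1)+z₂(K₂−1)] / [−(K₁−1)(K₂−1)] = 0.05876/0.23633 = 0.2487
Compositions from xᵢ = zᵢ/(1+ψ(Kᵢ−1)), yᵢ = Kᵢxᵢ:
  A: x = 0.6650, y = 0.8945
  B: x = 0.3350, y = 0.1055

x_A = 0.6650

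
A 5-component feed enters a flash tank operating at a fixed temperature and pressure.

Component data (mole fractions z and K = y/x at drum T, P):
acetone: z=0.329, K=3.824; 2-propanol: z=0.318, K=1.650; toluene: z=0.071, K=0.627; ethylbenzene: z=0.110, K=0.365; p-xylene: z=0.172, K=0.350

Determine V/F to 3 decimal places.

Rachford–Rice: g(V/F) = Σ zᵢ(Kᵢ−1)/(1+V/F(Kᵢ−1)) = 0.
Feasibility: ΣzᵢKᵢ = 1.928, Σzᵢ/Kᵢ = 1.185 — both > 1, two phases present.
Newton iteration, V/F⁰ = 0.5:
  V/F = 0.500: g = 0.2407, g' = -0.797 → V/F = 0.802
  V/F = 0.802: g = 0.0068, g' = -0.826 → V/F = 0.810
Converged at V/F = 0.810.

V/F = 0.810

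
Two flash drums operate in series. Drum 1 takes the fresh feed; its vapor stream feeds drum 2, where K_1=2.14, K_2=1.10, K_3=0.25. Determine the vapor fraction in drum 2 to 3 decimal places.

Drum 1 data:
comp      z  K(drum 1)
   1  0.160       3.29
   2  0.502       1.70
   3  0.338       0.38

Drum 1:
Material balance + equilibrium reduce to Σ zᵢ(Kᵢ−1)/(1+ψ₁(Kᵢ−1)) = 0.
Feasibility: ΣzᵢKᵢ = 1.508, Σzᵢ/Kᵢ = 1.233 — both > 1, two phases present.
Newton–Raphson from ψ₁ = 0.34:
  ψ₁ = 0.340: g = 0.2243, g' = -0.634 → ψ₁ = 0.694
  ψ₁ = 0.694: g = 0.0104, g' = -0.637 → ψ₁ = 0.710
Converged at ψ₁ = 0.710.
Drum-1 compositions:
  1: x = 0.061, y = 0.200
  2: x = 0.335, y = 0.570
  3: x = 0.604, y = 0.229
Drum-2 feed = drum-1 vapor: z₂ = (0.2005, 0.5701, 0.2294).
Drum 2:
Material balance + equilibrium reduce to Σ zᵢ(Kᵢ−1)/(1+ψ₂(Kᵢ−1)) = 0.
g(0) = ΣzᵢKᵢ − 1 = 0.114 and g(1) = 1 − Σzᵢ/Kᵢ = -0.530, so a root lies in (0, 1).
Newton–Raphson from ψ₂ = 0.35:
  ψ₂ = 0.350: g = -0.0148, g' = -0.376 → ψ₂ = 0.310
Converged at ψ₂ = 0.310.
  1: x = 0.148, y = 0.317
  2: x = 0.553, y = 0.608
  3: x = 0.299, y = 0.075

V/F (drum 2) = 0.310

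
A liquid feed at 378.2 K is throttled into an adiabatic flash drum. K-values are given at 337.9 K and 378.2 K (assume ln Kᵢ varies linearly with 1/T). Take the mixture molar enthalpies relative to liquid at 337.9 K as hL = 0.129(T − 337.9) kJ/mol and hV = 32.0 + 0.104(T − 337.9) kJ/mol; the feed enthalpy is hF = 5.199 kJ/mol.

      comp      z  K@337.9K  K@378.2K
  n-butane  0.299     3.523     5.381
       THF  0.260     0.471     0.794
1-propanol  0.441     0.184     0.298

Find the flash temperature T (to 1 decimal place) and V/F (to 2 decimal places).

T = 339.8 K, V/F = 0.15

Adiabatic flash: solve Rachford–Rice at each trial T, then check hF = ψ·hV(T) + (1−ψ)·hL(T).
  T = 337.9 K: K = (3.523, 0.471, 0.184), RR gives ψ = 0.142, H_out = 4.537 kJ/mol
  T = 378.2 K: K = (5.381, 0.794, 0.298), RR gives ψ = 0.389, H_out = 17.262 kJ/mol
  T = 358.0 K: K = (4.404, 0.620, 0.237), RR gives ψ = 0.268, H_out = 11.022 kJ/mol
  T = 347.9 K: K = (3.949, 0.542, 0.210), RR gives ψ = 0.207, H_out = 7.847 kJ/mol
  T = 342.9 K: K = (3.733, 0.506, 0.197), RR gives ψ = 0.175, H_out = 6.221 kJ/mol
  T = 340.4 K: K = (3.627, 0.488, 0.190), RR gives ψ = 0.159, H_out = 5.387 kJ/mol
  T = 339.1 K: K = (3.573, 0.479, 0.187), RR gives ψ = 0.150, H_out = 4.947 kJ/mol
Linear interpolation between T = 339.1 (H_out = 4.947) and T = 340.4 (H_out = 5.387) on hF = 5.199 gives T ≈ 339.8 K, at which ψ = 0.15.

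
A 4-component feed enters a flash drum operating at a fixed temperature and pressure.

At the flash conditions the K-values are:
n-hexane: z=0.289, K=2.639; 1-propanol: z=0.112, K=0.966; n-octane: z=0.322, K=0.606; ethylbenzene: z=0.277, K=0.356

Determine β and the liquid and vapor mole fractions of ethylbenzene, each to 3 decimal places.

Let β = V/F and solve Σ zᵢ(Kᵢ−1)/(1+β(Kᵢ−1)) = 0.
Feasibility: ΣzᵢKᵢ = 1.165, Σzᵢ/Kᵢ = 1.535 — both > 1, two phases present.
Newton iteration, β⁰ = 0.37:
  β = 0.370: g = -0.0917, g' = -0.567 → β = 0.208
  β = 0.208: g = 0.0050, g' = -0.644 → β = 0.216
Converged at β = 0.216.
Compositions from xᵢ = zᵢ/(1+β(Kᵢ−1)), yᵢ = Kᵢxᵢ:
  n-hexane: x = 0.213, y = 0.563
  1-propanol: x = 0.113, y = 0.109
  n-octane: x = 0.352, y = 0.213
  ethylbenzene: x = 0.322, y = 0.115

β = 0.216, x_ethylbenzene = 0.322, y_ethylbenzene = 0.115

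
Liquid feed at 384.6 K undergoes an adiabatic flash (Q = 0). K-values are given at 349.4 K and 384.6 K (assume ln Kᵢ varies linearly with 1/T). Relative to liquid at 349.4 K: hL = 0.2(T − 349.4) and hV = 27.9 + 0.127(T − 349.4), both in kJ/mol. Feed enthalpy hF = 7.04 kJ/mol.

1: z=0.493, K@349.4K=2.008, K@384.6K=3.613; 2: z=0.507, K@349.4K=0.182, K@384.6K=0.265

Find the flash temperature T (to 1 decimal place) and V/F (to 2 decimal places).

T = 355.9 K, V/F = 0.21

Adiabatic flash: solve Rachford–Rice at each trial T, then check hF = ψ·hV(T) + (1−ψ)·hL(T).
  T = 349.4 K: K = (2.008, 0.182), RR gives ψ = 0.100, H_out = 2.782 kJ/mol
  T = 384.6 K: K = (3.613, 0.265), RR gives ψ = 0.477, H_out = 19.115 kJ/mol
  T = 367.0 K: K = (2.732, 0.222), RR gives ψ = 0.341, H_out = 12.584 kJ/mol
  T = 358.2 K: K = (2.351, 0.201), RR gives ψ = 0.242, H_out = 8.355 kJ/mol
  T = 353.8 K: K = (2.175, 0.192), RR gives ψ = 0.178, H_out = 5.796 kJ/mol
  T = 356.0 K: K = (2.262, 0.196), RR gives ψ = 0.212, H_out = 7.123 kJ/mol
Linear interpolation between T = 353.8 (H_out = 5.796) and T = 356.0 (H_out = 7.123) on hF = 7.04 gives T ≈ 355.9 K, at which ψ = 0.21.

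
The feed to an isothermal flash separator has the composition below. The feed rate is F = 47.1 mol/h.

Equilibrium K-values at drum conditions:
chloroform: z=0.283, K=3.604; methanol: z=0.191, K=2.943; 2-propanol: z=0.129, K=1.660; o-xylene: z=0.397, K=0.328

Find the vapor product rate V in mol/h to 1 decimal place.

V = 31.7 mol/h

Rachford–Rice: g(ψ) = Σ zᵢ(Kᵢ−1)/(1+ψ(Kᵢ−1)) = 0.
Check two-phase: ΣzᵢKᵢ = 1.926 > 1 and Σzᵢ/Kᵢ = 1.432 > 1, so g(0) = 0.926 > 0 and g(1) = -0.432 < 0.
Iterate (Newton) starting at ψ = 0.5:
  ψ = 0.500: g = 0.1706, g' = -0.986 → ψ = 0.673
Converged at ψ = 0.673.
Then V = ψ·F = 0.6734·47.1 = 31.7 mol/h and L = F − V = 15.4 mol/h.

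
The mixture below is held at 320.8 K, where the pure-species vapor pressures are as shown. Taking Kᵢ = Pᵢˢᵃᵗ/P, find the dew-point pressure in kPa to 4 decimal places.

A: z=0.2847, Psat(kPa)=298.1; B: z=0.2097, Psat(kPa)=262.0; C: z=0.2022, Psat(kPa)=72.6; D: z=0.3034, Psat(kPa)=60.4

Pdew = 104.5617 kPa

At the dew point ψ → 1, so Σzᵢ/Kᵢ = 1 with Kᵢ = Pᵢˢᵃᵗ/P ⇒ 1/P = Σzᵢ/Pᵢˢᵃᵗ.
1/P = 0.2847/298.1 + 0.2097/262.0 + 0.2022/72.6 + 0.3034/60.4 = 0.0095637 ⇒ P = 104.5617 kPa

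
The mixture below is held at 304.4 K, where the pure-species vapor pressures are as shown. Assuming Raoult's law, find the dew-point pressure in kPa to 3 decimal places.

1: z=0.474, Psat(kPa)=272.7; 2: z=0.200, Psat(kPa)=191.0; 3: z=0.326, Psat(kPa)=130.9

Pdew = 189.547 kPa

At the dew point ψ → 1, so Σzᵢ/Kᵢ = 1 with Kᵢ = Pᵢˢᵃᵗ/P ⇒ 1/P = Σzᵢ/Pᵢˢᵃᵗ.
1/P = 0.474/272.7 + 0.200/191.0 + 0.326/130.9 = 0.005276 ⇒ P = 189.547 kPa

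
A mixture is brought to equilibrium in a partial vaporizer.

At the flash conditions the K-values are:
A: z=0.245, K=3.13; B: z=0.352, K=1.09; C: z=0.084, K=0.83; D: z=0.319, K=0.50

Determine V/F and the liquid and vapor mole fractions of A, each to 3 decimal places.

Material balance + equilibrium reduce to Σ zᵢ(Kᵢ−1)/(1+V/F(Kᵢ−1)) = 0.
Check two-phase: ΣzᵢKᵢ = 1.380 > 1 and Σzᵢ/Kᵢ = 1.140 > 1, so g(0) = 0.380 > 0 and g(1) = -0.140 < 0.
Iterate (Newton) starting at V/F = 0.57:
  V/F = 0.570: g = 0.0269, g' = -0.388 → V/F = 0.639
  V/F = 0.639: g = 0.0004, g' = -0.377 → V/F = 0.641
Converged at V/F = 0.641.
Compositions from xᵢ = zᵢ/(1+V/F(Kᵢ−1)), yᵢ = Kᵢxᵢ:
  A: x = 0.104, y = 0.324
  B: x = 0.333, y = 0.363
  C: x = 0.094, y = 0.078
  D: x = 0.469, y = 0.235

V/F = 0.641, x_A = 0.104, y_A = 0.324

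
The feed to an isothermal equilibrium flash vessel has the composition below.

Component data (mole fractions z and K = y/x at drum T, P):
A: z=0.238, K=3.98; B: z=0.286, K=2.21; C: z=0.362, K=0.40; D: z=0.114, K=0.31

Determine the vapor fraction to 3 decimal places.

ψ = 0.579

Material balance + equilibrium reduce to Σ zᵢ(Kᵢ−1)/(1+ψ(Kᵢ−1)) = 0.
Check two-phase: ΣzᵢKᵢ = 1.759 > 1 and Σzᵢ/Kᵢ = 1.462 > 1, so g(0) = 0.759 > 0 and g(1) = -0.462 < 0.
Newton iteration, ψ⁰ = 0.5:
  ψ = 0.500: g = 0.0701, g' = -0.896 → ψ = 0.578
  ψ = 0.578: g = 0.0006, g' = -0.886 → ψ = 0.579
Converged at ψ = 0.579.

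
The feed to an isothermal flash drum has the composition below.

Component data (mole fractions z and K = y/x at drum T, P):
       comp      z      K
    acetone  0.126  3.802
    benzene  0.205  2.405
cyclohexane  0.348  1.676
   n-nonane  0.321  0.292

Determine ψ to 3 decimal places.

Material balance + equilibrium reduce to Σ zᵢ(Kᵢ−1)/(1+ψ(Kᵢ−1)) = 0.
Feasibility: ΣzᵢKᵢ = 1.649, Σzᵢ/Kᵢ = 1.425 — both > 1, two phases present.
Newton–Raphson from ψ = 0.5:
  ψ = 0.500: g = 0.1402, g' = -0.786 → ψ = 0.679
  ψ = 0.679: g = -0.0069, g' = -0.894 → ψ = 0.671
Converged at ψ = 0.671.

ψ = 0.671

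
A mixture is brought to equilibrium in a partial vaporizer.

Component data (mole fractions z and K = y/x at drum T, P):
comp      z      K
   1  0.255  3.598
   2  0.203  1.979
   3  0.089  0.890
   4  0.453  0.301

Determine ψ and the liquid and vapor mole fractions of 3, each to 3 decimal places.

Newton iteration, ψ⁰ = 0.58:
  ψ = 0.580: g = -0.1520, g' = -0.980 → ψ = 0.425
  ψ = 0.425: g = -0.0055, g' = -0.935 → ψ = 0.419
Converged at ψ = 0.419.
Compositions from xᵢ = zᵢ/(1+ψ(Kᵢ−1)), yᵢ = Kᵢxᵢ:
  1: x = 0.122, y = 0.439
  2: x = 0.144, y = 0.285
  3: x = 0.093, y = 0.083
  4: x = 0.641, y = 0.193

ψ = 0.419, x_3 = 0.093, y_3 = 0.083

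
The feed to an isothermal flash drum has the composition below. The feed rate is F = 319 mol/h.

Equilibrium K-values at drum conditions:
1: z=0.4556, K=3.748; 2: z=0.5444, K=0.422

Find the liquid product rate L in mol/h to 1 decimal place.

L = 130.7 mol/h

Newton–Raphson from β = 0.64:
  β = 0.6400: g = -0.04557, g' = -0.9102 → β = 0.5899
  β = 0.5899: g = 0.00018, g' = -0.9195 → β = 0.5901
Converged at β = 0.5901.
Then V = β·F = 0.5901·319 = 188.3 mol/h and L = F − V = 130.7 mol/h.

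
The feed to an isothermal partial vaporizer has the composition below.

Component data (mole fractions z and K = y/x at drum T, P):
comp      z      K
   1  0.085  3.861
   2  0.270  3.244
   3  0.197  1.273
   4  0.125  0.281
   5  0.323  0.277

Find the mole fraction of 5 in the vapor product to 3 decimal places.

Newton–Raphson from β = 0.67:
  β = 0.670: g = -0.2555, g' = -1.185 → β = 0.454
  β = 0.454: g = -0.0277, g' = -0.993 → β = 0.427
Converged at β = 0.427.
Compositions from xᵢ = zᵢ/(1+β(Kᵢ−1)), yᵢ = Kᵢxᵢ:
  1: x = 0.038, y = 0.148
  2: x = 0.138, y = 0.448
  3: x = 0.176, y = 0.225
  4: x = 0.180, y = 0.051
  5: x = 0.467, y = 0.129

y_5 = 0.129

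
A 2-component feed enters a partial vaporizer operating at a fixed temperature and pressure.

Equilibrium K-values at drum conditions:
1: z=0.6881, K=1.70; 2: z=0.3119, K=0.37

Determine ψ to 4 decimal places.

ψ = 0.6467

Material balance + equilibrium reduce to Σ zᵢ(Kᵢ−1)/(1+ψ(Kᵢ−1)) = 0.
g(0) = ΣzᵢKᵢ − 1 = 0.2852 and g(1) = 1 − Σzᵢ/Kᵢ = -0.2477, so a root lies in (0, 1).
Binary case is linear: z₁(K₁−1)(1+ψ(K₂−1)) + z₂(K₂−1)(1+ψ(K₁−1)) = 0
⇒ ψ = [z₁(K₁−1)+z₂(K₂−1)] / [−(K₁−1)(K₂−1)] = 0.28517/0.44100 = 0.6467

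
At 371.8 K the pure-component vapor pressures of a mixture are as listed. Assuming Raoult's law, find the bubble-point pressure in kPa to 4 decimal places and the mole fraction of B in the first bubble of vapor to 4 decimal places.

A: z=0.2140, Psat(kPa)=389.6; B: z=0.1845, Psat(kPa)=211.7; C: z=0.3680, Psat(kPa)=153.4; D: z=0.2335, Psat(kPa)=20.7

Pbub = 183.7177 kPa, y_B = 0.2126

At the bubble point ψ → 0, so ΣzᵢKᵢ = 1 with Kᵢ = Pᵢˢᵃᵗ/P ⇒ P = ΣzᵢPᵢˢᵃᵗ.
P = 0.2140·389.6 + 0.1845·211.7 + 0.3680·153.4 + 0.2335·20.7 = 183.7177 kPa
yᵢ = zᵢPᵢˢᵃᵗ/P ⇒ y_B = 0.1845·211.7/183.7177 = 0.2126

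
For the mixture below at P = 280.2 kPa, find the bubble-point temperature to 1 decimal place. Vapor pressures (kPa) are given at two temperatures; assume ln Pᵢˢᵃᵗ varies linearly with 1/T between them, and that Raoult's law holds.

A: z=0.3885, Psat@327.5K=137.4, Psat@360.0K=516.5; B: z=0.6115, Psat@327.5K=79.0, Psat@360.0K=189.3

Bubble-point temperature: ΣzᵢPᵢˢᵃᵗ(T) = P. Interpolate ln Pᵢˢᵃᵗ = aᵢ + bᵢ/T.
  T = 327.5 K: ΣzᵢPᵢˢᵃᵗ = 101.69 kPa
  T = 360.0 K: ΣzᵢPᵢˢᵃᵗ = 316.42 kPa
  T = 343.8 K: ΣzᵢPᵢˢᵃᵗ = 183.45 kPa
  T = 351.9 K: ΣzᵢPᵢˢᵃᵗ = 242.11 kPa
  T = 355.9 K: ΣzᵢPᵢˢᵃᵗ = 276.66 kPa
  T = 357.9 K: ΣzᵢPᵢˢᵃᵗ = 295.48 kPa
Interpolating between 355.9 K and 357.9 K gives T ≈ 356.3 K.

T = 356.3 K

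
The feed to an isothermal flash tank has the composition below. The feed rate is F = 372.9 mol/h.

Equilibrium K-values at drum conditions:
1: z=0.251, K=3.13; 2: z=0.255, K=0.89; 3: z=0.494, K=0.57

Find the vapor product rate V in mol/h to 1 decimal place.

V = 151.4 mol/h

Material balance + equilibrium reduce to Σ zᵢ(Kᵢ−1)/(1+ψ(Kᵢ−1)) = 0.
g(0) = ΣzᵢKᵢ − 1 = 0.294 and g(1) = 1 − Σzᵢ/Kᵢ = -0.233, so a root lies in (0, 1).
Newton iteration, ψ⁰ = 0.5:
  ψ = 0.500: g = -0.0414, g' = -0.419 → ψ = 0.401
  ψ = 0.401: g = 0.0022, g' = -0.468 → ψ = 0.406
Converged at ψ = 0.406.
Then V = ψ·F = 0.4060·372.9 = 151.4 mol/h and L = F − V = 221.5 mol/h.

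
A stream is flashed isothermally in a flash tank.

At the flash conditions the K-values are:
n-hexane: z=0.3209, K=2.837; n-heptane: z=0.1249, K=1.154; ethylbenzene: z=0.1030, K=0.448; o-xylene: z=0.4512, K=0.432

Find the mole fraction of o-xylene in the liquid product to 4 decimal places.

Newton–Raphson from ψ = 0.65:
  ψ = 0.6500: g = -0.20879, g' = -0.6696 → ψ = 0.3382
  ψ = 0.3382: g = -0.00523, g' = -0.6851 → ψ = 0.3305
  ψ = 0.3305: g = 0.00002, g' = -0.6895 → ψ = 0.3306
Converged at ψ = 0.3306.
Compositions from xᵢ = zᵢ/(1+ψ(Kᵢ−1)), yᵢ = Kᵢxᵢ:
  n-hexane: x = 0.1997, y = 0.5664
  n-heptane: x = 0.1188, y = 0.1372
  ethylbenzene: x = 0.1260, y = 0.0564
  o-xylene: x = 0.5555, y = 0.2400

x_o-xylene = 0.5555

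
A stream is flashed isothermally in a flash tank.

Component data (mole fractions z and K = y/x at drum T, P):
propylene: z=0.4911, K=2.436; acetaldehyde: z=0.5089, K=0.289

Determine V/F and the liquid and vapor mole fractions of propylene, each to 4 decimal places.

V/F = 0.3363, x_propylene = 0.3312, y_propylene = 0.8067

Rachford–Rice: g(V/F) = Σ zᵢ(Kᵢ−1)/(1+V/F(Kᵢ−1)) = 0.
g(0) = ΣzᵢKᵢ − 1 = 0.3434 and g(1) = 1 − Σzᵢ/Kᵢ = -0.9625, so a root lies in (0, 1).
Iterate (Newton) starting at V/F = 0.4:
  V/F = 0.4000: g = -0.05770, g' = -0.9109 → V/F = 0.3367
  V/F = 0.3367: g = -0.00030, g' = -0.9048 → V/F = 0.3363
Converged at V/F = 0.3363.
Compositions from xᵢ = zᵢ/(1+V/F(Kᵢ−1)), yᵢ = Kᵢxᵢ:
  propylene: x = 0.3312, y = 0.8067
  acetaldehyde: x = 0.6688, y = 0.1933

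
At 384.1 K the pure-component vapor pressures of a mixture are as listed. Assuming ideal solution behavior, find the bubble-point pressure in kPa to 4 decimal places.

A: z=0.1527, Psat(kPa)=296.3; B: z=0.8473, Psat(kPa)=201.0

Pbub = 215.5523 kPa

At the bubble point ψ → 0, so ΣzᵢKᵢ = 1 with Kᵢ = Pᵢˢᵃᵗ/P ⇒ P = ΣzᵢPᵢˢᵃᵗ.
P = 0.1527·296.3 + 0.8473·201.0 = 215.5523 kPa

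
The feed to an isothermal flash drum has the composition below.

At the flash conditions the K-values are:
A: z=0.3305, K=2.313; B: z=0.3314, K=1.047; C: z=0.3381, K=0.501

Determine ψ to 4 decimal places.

ψ = 0.6487

Newton–Raphson from ψ = 0.52:
  ψ = 0.5200: g = 0.04525, g' = -0.3554 → ψ = 0.6473
  ψ = 0.6473: g = 0.00048, g' = -0.3509 → ψ = 0.6487
Converged at ψ = 0.6487.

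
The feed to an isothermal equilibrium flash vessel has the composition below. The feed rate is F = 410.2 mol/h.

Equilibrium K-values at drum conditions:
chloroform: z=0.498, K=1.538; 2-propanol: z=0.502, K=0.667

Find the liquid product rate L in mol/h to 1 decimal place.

Rachford–Rice: g(ψ) = Σ zᵢ(Kᵢ−1)/(1+ψ(Kᵢ−1)) = 0.
Check two-phase: ΣzᵢKᵢ = 1.101 > 1 and Σzᵢ/Kᵢ = 1.076 > 1, so g(0) = 0.101 > 0 and g(1) = -0.076 < 0.
Newton iteration, ψ⁰ = 0.53:
  ψ = 0.530: g = 0.0055, g' = -0.169 → ψ = 0.562
Converged at ψ = 0.562.
Then V = ψ·F = 0.5624·410.2 = 230.7 mol/h and L = F − V = 179.5 mol/h.

L = 179.5 mol/h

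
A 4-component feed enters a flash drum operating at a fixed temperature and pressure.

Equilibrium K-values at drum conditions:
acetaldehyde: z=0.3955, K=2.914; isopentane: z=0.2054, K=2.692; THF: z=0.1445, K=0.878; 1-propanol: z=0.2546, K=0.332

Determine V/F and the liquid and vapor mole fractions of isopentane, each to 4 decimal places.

V/F = 0.8688, x_isopentane = 0.0832, y_isopentane = 0.2239

Rachford–Rice: g(V/F) = Σ zᵢ(Kᵢ−1)/(1+V/F(Kᵢ−1)) = 0.
g(0) = ΣzᵢKᵢ − 1 = 0.9168 and g(1) = 1 − Σzᵢ/Kᵢ = -0.1435, so a root lies in (0, 1).
Newton iteration, V/F⁰ = 0.42:
  V/F = 0.4200: g = 0.36783, g' = -0.8681 → V/F = 0.8437
  V/F = 0.8437: g = 0.02328, g' = -0.9109 → V/F = 0.8693
  V/F = 0.8693: g = -0.00048, g' = -0.9493 → V/F = 0.8688
Converged at V/F = 0.8688.
Compositions from xᵢ = zᵢ/(1+V/F(Kᵢ−1)), yᵢ = Kᵢxᵢ:
  acetaldehyde: x = 0.1485, y = 0.4328
  isopentane: x = 0.0832, y = 0.2239
  THF: x = 0.1616, y = 0.1419
  1-propanol: x = 0.6067, y = 0.2014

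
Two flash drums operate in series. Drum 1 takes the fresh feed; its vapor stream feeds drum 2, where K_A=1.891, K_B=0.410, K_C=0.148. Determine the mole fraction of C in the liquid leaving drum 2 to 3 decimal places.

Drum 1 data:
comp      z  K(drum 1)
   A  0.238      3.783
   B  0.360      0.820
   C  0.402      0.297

Drum 1:
Material balance + equilibrium reduce to Σ zᵢ(Kᵢ−1)/(1+ψ₁(Kᵢ−1)) = 0.
Check two-phase: ΣzᵢKᵢ = 1.315 > 1 and Σzᵢ/Kᵢ = 1.855 > 1, so g(0) = 0.315 > 0 and g(1) = -0.855 < 0.
Newton–Raphson from ψ₁ = 0.5:
  ψ₁ = 0.500: g = -0.2300, g' = -0.809 → ψ₁ = 0.216
  ψ₁ = 0.216: g = 0.0135, g' = -1.009 → ψ₁ = 0.229
Converged at ψ₁ = 0.229.
Drum-1 compositions:
  A: x = 0.145, y = 0.550
  B: x = 0.375, y = 0.308
  C: x = 0.479, y = 0.142
Drum-2 feed = drum-1 vapor: z₂ = (0.5498, 0.3079, 0.1423).
Drum 2:
Let ψ₂ = V/F and solve Σ zᵢ(Kᵢ−1)/(1+ψ₂(Kᵢ−1)) = 0.
Feasibility: ΣzᵢKᵢ = 1.187, Σzᵢ/Kᵢ = 2.003 — both > 1, two phases present.
Newton iteration, ψ₂⁰ = 0.5:
  ψ₂ = 0.500: g = -0.1300, g' = -0.738 → ψ₂ = 0.324
  ψ₂ = 0.324: g = -0.0118, g' = -0.624 → ψ₂ = 0.305
Converged at ψ₂ = 0.305.
  A: x = 0.432, y = 0.818
  B: x = 0.375, y = 0.154
  C: x = 0.192, y = 0.028

x_C (drum 2) = 0.192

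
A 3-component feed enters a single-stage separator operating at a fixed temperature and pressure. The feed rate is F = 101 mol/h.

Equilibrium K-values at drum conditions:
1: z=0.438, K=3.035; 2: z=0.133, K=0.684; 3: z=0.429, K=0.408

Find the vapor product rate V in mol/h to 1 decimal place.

Material balance + equilibrium reduce to Σ zᵢ(Kᵢ−1)/(1+β(Kᵢ−1)) = 0.
Check two-phase: ΣzᵢKᵢ = 1.595 > 1 and Σzᵢ/Kᵢ = 1.390 > 1, so g(0) = 0.595 > 0 and g(1) = -0.390 < 0.
Iterate (Newton) starting at β = 0.38:
  β = 0.380: g = 0.1272, g' = -0.844 → β = 0.531
  β = 0.531: g = 0.0078, g' = -0.758 → β = 0.541
Converged at β = 0.541.
Then V = β·F = 0.5409·101 = 54.6 mol/h and L = F − V = 46.4 mol/h.

V = 54.6 mol/h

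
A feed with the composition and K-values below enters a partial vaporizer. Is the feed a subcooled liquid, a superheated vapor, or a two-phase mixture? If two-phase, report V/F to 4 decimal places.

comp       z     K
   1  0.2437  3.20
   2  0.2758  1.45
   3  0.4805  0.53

ΣzᵢKᵢ = 1.4344; Σzᵢ/Kᵢ = 1.1730.
Both exceed 1, so a two-phase solution exists.
Rachford–Rice: g(ψ) = Σ zᵢ(Kᵢ−1)/(1+ψ(Kᵢ−1)) = 0.
Newton–Raphson from ψ = 0.5:
  ψ = 0.5000: g = 0.06141, g' = -0.4860 → ψ = 0.6263
  ψ = 0.6263: g = 0.00223, g' = -0.4558 → ψ = 0.6312
Converged at ψ = 0.6312.

two-phase, V/F = 0.6312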